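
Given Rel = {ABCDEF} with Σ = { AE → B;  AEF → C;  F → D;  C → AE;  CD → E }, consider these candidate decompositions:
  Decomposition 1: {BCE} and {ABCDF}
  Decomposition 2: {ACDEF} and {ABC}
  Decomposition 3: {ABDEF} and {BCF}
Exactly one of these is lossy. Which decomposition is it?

Decomposition 1: common = {BC}, closure = {ABCE} → lossless.
Decomposition 2: common = {AC}, closure = {ABCE} → lossless.
Decomposition 3: common = {BF}, closure = {BDF} → lossy.

Decomposition 3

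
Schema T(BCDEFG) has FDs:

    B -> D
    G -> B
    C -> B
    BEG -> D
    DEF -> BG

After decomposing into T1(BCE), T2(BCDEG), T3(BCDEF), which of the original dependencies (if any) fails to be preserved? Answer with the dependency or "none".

Check DEF → BG: no single fragment contains all of {BDEFG}, and the restricted closure of {DEF} across the fragments never reaches {BG}.
B → D is preserved.
G → B is preserved.
C → B is preserved.
BEG → D is preserved.

DEF -> BG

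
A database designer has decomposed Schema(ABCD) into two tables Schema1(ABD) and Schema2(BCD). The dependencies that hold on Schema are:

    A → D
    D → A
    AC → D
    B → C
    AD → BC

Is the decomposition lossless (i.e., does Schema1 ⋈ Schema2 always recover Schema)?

Common attributes: Schema1 ∩ Schema2 = {BD}.
Closure of {BD}: D → A applies, adding A; B → C applies, adding C. So (BD)⁺ = {ABCD}.
This closure contains every attribute of Schema1, so Schema1 ∩ Schema2 → Schema1. The join is lossless.

Yes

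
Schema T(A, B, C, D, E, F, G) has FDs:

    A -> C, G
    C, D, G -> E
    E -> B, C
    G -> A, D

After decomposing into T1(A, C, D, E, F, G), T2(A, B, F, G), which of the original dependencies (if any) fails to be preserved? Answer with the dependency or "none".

Check E → B, C: no single fragment contains all of {B, C, E}, and the restricted closure of {E} across the fragments never reaches {B, C}.
A → C, G is preserved.
C, D, G → E is preserved.
G → A, D is preserved.

E -> B, C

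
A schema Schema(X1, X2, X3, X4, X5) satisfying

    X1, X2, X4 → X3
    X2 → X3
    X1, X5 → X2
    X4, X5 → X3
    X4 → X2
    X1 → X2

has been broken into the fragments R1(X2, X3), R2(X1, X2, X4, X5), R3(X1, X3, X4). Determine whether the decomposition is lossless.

Yes

Chase test. Columns are X1, X2, X3, X4, X5; row i has aⱼ where attribute j ∈ Ri, else bᵢⱼ.
Initial tableau (one row per fragment):
  row 1: b11 a2 a3 b14 b15
  row 2: a1 a2 b23 a4 a5
  row 3: a1 b32 a3 a4 b35
Rows 1 and 2 agree on X2; apply X2→X3 and equate their X3 entries.
Rows 2 and 3 agree on X4; apply X4→X2 and equate their X2 entries.
Row 2 is now all distinguished symbols — the join is lossless.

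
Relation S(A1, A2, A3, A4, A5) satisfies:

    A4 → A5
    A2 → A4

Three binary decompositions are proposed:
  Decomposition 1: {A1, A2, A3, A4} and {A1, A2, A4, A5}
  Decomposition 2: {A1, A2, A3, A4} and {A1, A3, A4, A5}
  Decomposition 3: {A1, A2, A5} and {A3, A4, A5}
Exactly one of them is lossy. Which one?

Decomposition 1: common = {A1, A2, A4}, closure = {A1, A2, A4, A5} → lossless.
Decomposition 2: common = {A1, A3, A4}, closure = {A1, A3, A4, A5} → lossless.
Decomposition 3: common = {A5}, closure = {A5} → lossy.

Decomposition 3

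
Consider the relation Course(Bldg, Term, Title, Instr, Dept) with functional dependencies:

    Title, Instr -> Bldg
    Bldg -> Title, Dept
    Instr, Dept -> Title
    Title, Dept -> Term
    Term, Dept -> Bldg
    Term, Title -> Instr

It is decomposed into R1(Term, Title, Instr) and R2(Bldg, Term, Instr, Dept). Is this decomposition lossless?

No

Common attributes: R1 ∩ R2 = {Term, Instr}.
No dependency enlarges {Term, Instr}, so (Term, Instr)⁺ = {Term, Instr}.
The closure contains neither all of R1 = {Term, Title, Instr} nor all of R2 = {Bldg, Term, Instr, Dept}, so the common attributes are not a superkey of either fragment. The join is lossy.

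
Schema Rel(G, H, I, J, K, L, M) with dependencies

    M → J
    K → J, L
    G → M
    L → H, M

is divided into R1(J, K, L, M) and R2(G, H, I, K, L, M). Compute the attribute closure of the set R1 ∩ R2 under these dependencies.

R1 ∩ R2 = {K, L, M}.
M → J applies, adding J
L → H, M applies, adding H
Closure: {H, J, K, L, M}.

H, J, K, L, M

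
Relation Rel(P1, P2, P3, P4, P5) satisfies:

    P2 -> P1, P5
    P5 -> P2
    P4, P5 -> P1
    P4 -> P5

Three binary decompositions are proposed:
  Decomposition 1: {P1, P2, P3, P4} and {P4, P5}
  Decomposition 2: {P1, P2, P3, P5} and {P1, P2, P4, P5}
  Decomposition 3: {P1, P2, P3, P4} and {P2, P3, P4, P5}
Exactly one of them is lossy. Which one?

Decomposition 1: common = {P4}, closure = {P1, P2, P4, P5} → lossless.
Decomposition 2: common = {P1, P2, P5}, closure = {P1, P2, P5} → lossy.
Decomposition 3: common = {P2, P3, P4}, closure = {P1, P2, P3, P4, P5} → lossless.

Decomposition 2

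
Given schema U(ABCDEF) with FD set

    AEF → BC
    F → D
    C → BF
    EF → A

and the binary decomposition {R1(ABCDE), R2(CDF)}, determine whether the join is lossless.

Common attributes: R1 ∩ R2 = {CD}.
Closure of {CD}: C → BF applies, adding BF. So (CD)⁺ = {BCDF}.
This closure contains every attribute of R2, so R1 ∩ R2 → R2. The join is lossless.

Yes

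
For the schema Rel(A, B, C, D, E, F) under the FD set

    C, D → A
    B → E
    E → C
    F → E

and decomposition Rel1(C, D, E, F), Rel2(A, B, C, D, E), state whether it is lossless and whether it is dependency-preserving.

lossy but dependency-preserving

Lossless test: (C, D, E)⁺ = {A, C, D, E}, which is a superkey of neither fragment — lossy.
Dependency preservation: every FD's attributes lie within a single fragment, so each can be enforced locally — preserved.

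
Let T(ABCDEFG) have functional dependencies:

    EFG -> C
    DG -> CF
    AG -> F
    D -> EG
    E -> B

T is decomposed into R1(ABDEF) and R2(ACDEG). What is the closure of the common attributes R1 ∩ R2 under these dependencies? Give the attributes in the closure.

R1 ∩ R2 = {ADE}.
D → EG applies, adding G
E → B applies, adding B
DG → CF applies, adding CF
Closure: {ABCDEFG}.

ABCDEFG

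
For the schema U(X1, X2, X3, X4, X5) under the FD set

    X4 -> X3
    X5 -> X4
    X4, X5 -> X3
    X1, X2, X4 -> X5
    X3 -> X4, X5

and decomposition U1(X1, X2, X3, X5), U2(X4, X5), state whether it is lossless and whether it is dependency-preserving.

lossless and dependency-preserving

Lossless test: (X5)⁺ = {X3, X4, X5}, which contains all of one fragment — lossless.
Dependency preservation: X4 → X3; X4, X5 → X3; X1, X2, X4 → X5; X3 → X4, X5 are not contained in any single fragment, but the restricted closure of each left-hand side across the fragments still reaches the right-hand side; the remaining FDs each lie inside some fragment. All dependencies are preserved.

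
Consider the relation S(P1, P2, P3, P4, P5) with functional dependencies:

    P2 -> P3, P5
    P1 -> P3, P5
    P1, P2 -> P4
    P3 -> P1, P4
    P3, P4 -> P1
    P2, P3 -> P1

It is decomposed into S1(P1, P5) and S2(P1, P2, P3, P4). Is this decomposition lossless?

Yes

Common attributes: S1 ∩ S2 = {P1}.
Closure of {P1}: P1 → P3, P5 applies, adding P3, P5; P3 → P1, P4 applies, adding P4. So (P1)⁺ = {P1, P3, P4, P5}.
This closure contains every attribute of S1, so S1 ∩ S2 → S1. The join is lossless.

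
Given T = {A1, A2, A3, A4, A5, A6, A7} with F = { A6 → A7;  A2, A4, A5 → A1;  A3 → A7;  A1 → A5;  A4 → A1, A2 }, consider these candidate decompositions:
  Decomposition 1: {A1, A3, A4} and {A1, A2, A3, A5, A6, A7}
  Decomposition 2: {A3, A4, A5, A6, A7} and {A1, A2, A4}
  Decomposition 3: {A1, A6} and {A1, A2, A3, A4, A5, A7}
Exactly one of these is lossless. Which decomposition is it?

Decomposition 2

Decomposition 1: common = {A1, A3}, closure = {A1, A3, A5, A7} → lossy.
Decomposition 2: common = {A4}, closure = {A1, A2, A4, A5} → lossless.
Decomposition 3: common = {A1}, closure = {A1, A5} → lossy.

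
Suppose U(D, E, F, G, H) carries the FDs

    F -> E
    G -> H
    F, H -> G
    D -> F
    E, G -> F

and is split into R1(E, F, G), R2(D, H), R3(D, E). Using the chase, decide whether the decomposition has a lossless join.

No

Chase test. Columns are D, E, F, G, H; row i has aⱼ where attribute j ∈ Ri, else bᵢⱼ.
Initial tableau (one row per fragment):
  row 1: b11 a2 a3 a4 b15
  row 2: a1 b22 b23 b24 a5
  row 3: a1 a2 b33 b34 b35
Rows 2 and 3 agree on D; apply D→F and equate their F entries.
Rows 2 and 3 agree on F; apply F→E and equate their E entries.
No row becomes fully distinguished — the join is lossy.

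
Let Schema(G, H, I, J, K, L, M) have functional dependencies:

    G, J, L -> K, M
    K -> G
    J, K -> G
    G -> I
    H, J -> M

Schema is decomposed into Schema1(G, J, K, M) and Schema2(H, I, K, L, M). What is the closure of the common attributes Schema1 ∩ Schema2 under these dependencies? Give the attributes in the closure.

G, I, K, M

Schema1 ∩ Schema2 = {K, M}.
K → G applies, adding G
G → I applies, adding I
Closure: {G, I, K, M}.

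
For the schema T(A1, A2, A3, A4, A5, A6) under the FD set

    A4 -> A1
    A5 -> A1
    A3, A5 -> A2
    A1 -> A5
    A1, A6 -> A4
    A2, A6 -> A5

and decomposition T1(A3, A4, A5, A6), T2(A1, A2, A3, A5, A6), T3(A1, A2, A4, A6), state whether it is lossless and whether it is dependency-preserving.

Lossless test (chase): Rows 1 and 3 agree on A4; apply A4→A1 and equate their A1 entries. Rows 1 and 2 agree on A3, A5; apply A3, A5→A2 and equate their A2 entries. Rows 1 and 3 agree on A1; apply A1→A5 and equate their A5 entries. Rows 1 and 2 agree on A1, A6; apply A1, A6→A4 and equate their A4 entries. Row 1 is now all distinguished symbols — the join is lossless.
Dependency preservation: every FD's attributes lie within a single fragment, so each can be enforced locally — preserved.

lossless and dependency-preserving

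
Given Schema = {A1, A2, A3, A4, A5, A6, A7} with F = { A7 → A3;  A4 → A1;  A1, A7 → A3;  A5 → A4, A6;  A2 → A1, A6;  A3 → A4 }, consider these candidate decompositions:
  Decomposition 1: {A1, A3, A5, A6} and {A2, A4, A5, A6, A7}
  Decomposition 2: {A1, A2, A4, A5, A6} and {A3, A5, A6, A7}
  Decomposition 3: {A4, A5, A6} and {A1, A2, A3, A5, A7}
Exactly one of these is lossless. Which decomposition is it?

Decomposition 1: common = {A5, A6}, closure = {A1, A4, A5, A6} → lossy.
Decomposition 2: common = {A5, A6}, closure = {A1, A4, A5, A6} → lossy.
Decomposition 3: common = {A5}, closure = {A1, A4, A5, A6} → lossless.

Decomposition 3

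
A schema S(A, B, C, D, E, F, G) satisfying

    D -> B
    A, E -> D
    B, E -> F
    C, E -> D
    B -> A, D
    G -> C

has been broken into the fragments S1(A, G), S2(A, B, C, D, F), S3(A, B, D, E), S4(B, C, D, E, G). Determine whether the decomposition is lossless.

Chase test. Columns are A, B, C, D, E, F, G; row i has aⱼ where attribute j ∈ Si, else bᵢⱼ.
Initial tableau (one row per fragment):
  row 1: a1 b12 b13 b14 b15 b16 a7
  row 2: a1 a2 a3 a4 b25 a6 b27
  row 3: a1 a2 b33 a4 a5 b36 b37
  row 4: b41 a2 a3 a4 a5 b46 a7
Rows 3 and 4 agree on B, E; apply B, E→F and equate their F entries.
Rows 2 and 4 agree on B; apply B→A, D and equate their A, D entries.
Rows 1 and 4 agree on G; apply G→C and equate their C entries.
No row becomes fully distinguished — the join is lossy.

No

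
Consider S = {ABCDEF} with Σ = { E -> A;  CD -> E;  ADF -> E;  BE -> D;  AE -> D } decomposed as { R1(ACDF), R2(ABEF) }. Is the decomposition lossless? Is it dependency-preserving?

lossy and not dependency-preserving

Lossless test: (AF)⁺ = {AF}, which is a superkey of neither fragment — lossy.
Dependency preservation: the restricted closure of {CD} across the fragments never reaches {E}, so CD → E cannot be enforced without a join — not preserved.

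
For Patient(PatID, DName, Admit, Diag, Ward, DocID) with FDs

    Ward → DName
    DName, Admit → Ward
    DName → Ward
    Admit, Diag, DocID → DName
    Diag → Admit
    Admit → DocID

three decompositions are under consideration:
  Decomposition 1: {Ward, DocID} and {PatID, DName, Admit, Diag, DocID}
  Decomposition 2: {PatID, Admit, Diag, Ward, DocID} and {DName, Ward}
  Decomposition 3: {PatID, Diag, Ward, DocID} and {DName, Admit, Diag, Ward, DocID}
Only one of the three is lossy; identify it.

Decomposition 1

Decomposition 1: common = {DocID}, closure = {DocID} → lossy.
Decomposition 2: common = {Ward}, closure = {DName, Ward} → lossless.
Decomposition 3: common = {Diag, Ward, DocID}, closure = {DName, Admit, Diag, Ward, DocID} → lossless.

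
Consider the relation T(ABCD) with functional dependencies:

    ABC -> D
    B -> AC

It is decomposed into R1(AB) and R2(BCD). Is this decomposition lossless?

Common attributes: R1 ∩ R2 = {B}.
Closure of {B}: B → AC applies, adding AC; ABC → D applies, adding D. So (B)⁺ = {ABCD}.
This closure contains every attribute of R1, so R1 ∩ R2 → R1. The join is lossless.

Yes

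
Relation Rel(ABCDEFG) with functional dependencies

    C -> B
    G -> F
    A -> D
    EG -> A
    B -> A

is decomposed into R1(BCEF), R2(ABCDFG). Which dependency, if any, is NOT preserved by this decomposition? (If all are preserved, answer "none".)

EG -> A

Check EG → A: no single fragment contains all of {AEG}, and the restricted closure of {EG} across the fragments never reaches {A}.
C → B is preserved.
G → F is preserved.
A → D is preserved.
B → A is preserved.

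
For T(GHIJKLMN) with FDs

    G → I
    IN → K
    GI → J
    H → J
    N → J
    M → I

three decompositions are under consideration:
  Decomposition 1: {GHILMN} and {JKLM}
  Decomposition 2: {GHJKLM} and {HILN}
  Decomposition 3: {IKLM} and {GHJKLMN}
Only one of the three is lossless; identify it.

Decomposition 1: common = {LM}, closure = {ILM} → lossy.
Decomposition 2: common = {HL}, closure = {HJL} → lossy.
Decomposition 3: common = {KLM}, closure = {IKLM} → lossless.

Decomposition 3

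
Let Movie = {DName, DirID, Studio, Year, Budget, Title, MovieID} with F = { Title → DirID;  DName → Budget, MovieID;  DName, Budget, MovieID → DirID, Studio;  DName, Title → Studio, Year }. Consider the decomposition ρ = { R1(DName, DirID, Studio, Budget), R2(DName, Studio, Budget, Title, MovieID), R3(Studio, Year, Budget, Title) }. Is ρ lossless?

No

Chase test. Columns are DName, DirID, Studio, Year, Budget, Title, MovieID; row i has aⱼ where attribute j ∈ Ri, else bᵢⱼ.
Initial tableau (one row per fragment):
  row 1: a1 a2 a3 b14 a5 b16 b17
  row 2: a1 b22 a3 b24 a5 a6 a7
  row 3: b31 b32 a3 a4 a5 a6 b37
Rows 2 and 3 agree on Title; apply Title→DirID and equate their DirID entries.
Rows 1 and 2 agree on DName; apply DName→Budget, MovieID and equate their Budget, MovieID entries.
Rows 1 and 2 agree on DName, Budget, MovieID; apply DName, Budget, MovieID→DirID, Studio and equate their DirID, Studio entries.
No row becomes fully distinguished — the join is lossy.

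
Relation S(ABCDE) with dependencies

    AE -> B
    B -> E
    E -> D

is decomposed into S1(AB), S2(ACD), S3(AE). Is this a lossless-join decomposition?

No

Chase test. Columns are ABCDE; row i has aⱼ where attribute j ∈ Si, else bᵢⱼ.
Initial tableau (one row per fragment):
  row 1: a1 a2 b13 b14 b15
  row 2: a1 b22 a3 a4 b25
  row 3: a1 b32 b33 b34 a5
No row becomes fully distinguished — the join is lossy.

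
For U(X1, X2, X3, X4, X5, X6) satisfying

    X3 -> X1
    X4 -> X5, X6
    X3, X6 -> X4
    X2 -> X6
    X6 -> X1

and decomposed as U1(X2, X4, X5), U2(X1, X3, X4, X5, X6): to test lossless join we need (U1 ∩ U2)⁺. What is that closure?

U1 ∩ U2 = {X4, X5}.
X4 → X5, X6 applies, adding X6
X6 → X1 applies, adding X1
Closure: {X1, X4, X5, X6}.

X1, X4, X5, X6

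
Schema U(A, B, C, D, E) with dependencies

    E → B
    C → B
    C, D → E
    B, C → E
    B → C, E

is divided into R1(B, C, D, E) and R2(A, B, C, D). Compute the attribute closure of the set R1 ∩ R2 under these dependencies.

R1 ∩ R2 = {B, C, D}.
C, D → E applies, adding E
Closure: {B, C, D, E}.

B, C, D, E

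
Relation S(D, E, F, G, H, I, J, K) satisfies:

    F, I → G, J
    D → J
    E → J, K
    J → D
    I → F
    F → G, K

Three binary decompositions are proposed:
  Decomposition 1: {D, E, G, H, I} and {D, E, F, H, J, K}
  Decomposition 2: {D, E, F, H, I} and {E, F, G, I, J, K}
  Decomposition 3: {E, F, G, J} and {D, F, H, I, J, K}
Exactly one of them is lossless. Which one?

Decomposition 2

Decomposition 1: common = {D, E, H}, closure = {D, E, H, J, K} → lossy.
Decomposition 2: common = {E, F, I}, closure = {D, E, F, G, I, J, K} → lossless.
Decomposition 3: common = {F, J}, closure = {D, F, G, J, K} → lossy.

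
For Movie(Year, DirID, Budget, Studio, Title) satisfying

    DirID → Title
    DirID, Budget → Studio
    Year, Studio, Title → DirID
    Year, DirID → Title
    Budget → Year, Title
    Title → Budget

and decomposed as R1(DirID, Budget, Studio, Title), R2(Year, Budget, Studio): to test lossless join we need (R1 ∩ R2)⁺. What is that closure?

R1 ∩ R2 = {Budget, Studio}.
Budget → Year, Title applies, adding Year, Title
Year, Studio, Title → DirID applies, adding DirID
Closure: {Year, DirID, Budget, Studio, Title}.

Year, DirID, Budget, Studio, Title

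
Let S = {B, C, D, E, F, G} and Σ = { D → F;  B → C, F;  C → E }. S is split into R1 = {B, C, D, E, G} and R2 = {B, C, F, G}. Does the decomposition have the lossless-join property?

Common attributes: R1 ∩ R2 = {B, C, G}.
Closure of {B, C, G}: B → C, F applies, adding F; C → E applies, adding E. So (B, C, G)⁺ = {B, C, E, F, G}.
This closure contains every attribute of R2, so R1 ∩ R2 → R2. The join is lossless.

Yes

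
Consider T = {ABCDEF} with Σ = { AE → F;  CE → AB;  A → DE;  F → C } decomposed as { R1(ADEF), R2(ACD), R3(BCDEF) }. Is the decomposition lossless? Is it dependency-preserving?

lossless and dependency-preserving

Lossless test (chase): Rows 1 and 2 agree on A; apply A→DE and equate their DE entries. Rows 1 and 3 agree on F; apply F→C and equate their C entries. Rows 1 and 2 agree on AE; apply AE→F and equate their F entries. Rows 1 and 2 agree on CE; apply CE→AB and equate their AB entries. Rows 1 and 3 agree on CE; apply CE→AB and equate their AB entries. Row 1 is now all distinguished symbols — the join is lossless.
Dependency preservation: CE → AB is not contained in any single fragment, but the restricted closure of its left-hand side across the fragments still reaches the right-hand side; the remaining FDs each lie inside some fragment. All dependencies are preserved.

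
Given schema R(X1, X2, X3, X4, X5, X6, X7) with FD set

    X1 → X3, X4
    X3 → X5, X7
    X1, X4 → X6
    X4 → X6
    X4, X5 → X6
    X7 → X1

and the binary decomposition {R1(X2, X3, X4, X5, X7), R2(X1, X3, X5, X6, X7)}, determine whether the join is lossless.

Common attributes: R1 ∩ R2 = {X3, X5, X7}.
Closure of {X3, X5, X7}: X7 → X1 applies, adding X1; X1 → X3, X4 applies, adding X4; X1, X4 → X6 applies, adding X6. So (X3, X5, X7)⁺ = {X1, X3, X4, X5, X6, X7}.
This closure contains every attribute of R2, so R1 ∩ R2 → R2. The join is lossless.

Yes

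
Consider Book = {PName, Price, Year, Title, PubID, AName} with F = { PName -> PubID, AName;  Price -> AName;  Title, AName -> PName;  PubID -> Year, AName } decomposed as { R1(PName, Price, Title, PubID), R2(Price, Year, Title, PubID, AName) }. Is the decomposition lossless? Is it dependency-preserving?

lossless and dependency-preserving

Lossless test: (Price, Title, PubID)⁺ = {PName, Price, Year, Title, PubID, AName}, which contains all of one fragment — lossless.
Dependency preservation: PName → PubID, AName; Title, AName → PName are not contained in any single fragment, but the restricted closure of each left-hand side across the fragments still reaches the right-hand side; the remaining FDs each lie inside some fragment. All dependencies are preserved.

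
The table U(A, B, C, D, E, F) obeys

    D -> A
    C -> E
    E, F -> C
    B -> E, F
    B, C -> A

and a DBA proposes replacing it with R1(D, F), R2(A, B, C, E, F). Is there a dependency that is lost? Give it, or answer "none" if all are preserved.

D -> A

Check D → A: no single fragment contains all of {A, D}, and the restricted closure of {D} across the fragments never reaches {A}.
C → E is preserved.
E, F → C is preserved.
B → E, F is preserved.
B, C → A is preserved.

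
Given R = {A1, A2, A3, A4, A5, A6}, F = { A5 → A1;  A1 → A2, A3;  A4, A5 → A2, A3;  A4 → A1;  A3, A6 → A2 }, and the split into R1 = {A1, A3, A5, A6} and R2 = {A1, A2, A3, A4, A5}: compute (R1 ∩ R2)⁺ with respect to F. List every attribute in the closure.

A1, A2, A3, A5

R1 ∩ R2 = {A1, A3, A5}.
A1 → A2, A3 applies, adding A2
Closure: {A1, A2, A3, A5}.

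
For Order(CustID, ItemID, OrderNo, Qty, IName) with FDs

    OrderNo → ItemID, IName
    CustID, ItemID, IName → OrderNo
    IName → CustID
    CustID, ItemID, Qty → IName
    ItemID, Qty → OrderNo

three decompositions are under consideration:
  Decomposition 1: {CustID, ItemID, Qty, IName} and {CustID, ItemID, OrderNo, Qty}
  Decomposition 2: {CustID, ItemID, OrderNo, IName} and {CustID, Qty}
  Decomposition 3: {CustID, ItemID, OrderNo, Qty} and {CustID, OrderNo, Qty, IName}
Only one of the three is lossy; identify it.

Decomposition 1: common = {CustID, ItemID, Qty}, closure = {CustID, ItemID, OrderNo, Qty, IName} → lossless.
Decomposition 2: common = {CustID}, closure = {CustID} → lossy.
Decomposition 3: common = {CustID, OrderNo, Qty}, closure = {CustID, ItemID, OrderNo, Qty, IName} → lossless.

Decomposition 2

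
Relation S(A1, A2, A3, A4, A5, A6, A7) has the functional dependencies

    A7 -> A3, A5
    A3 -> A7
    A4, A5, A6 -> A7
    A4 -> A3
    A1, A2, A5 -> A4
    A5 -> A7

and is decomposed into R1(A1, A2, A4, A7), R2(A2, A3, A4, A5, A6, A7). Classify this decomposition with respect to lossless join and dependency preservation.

Lossless test: (A2, A4, A7)⁺ = {A2, A3, A4, A5, A7}, which is a superkey of neither fragment — lossy.
Dependency preservation: A1, A2, A5 → A4 is not contained in any single fragment, but the restricted closure of its left-hand side across the fragments still reaches the right-hand side; the remaining FDs each lie inside some fragment. All dependencies are preserved.

lossy but dependency-preserving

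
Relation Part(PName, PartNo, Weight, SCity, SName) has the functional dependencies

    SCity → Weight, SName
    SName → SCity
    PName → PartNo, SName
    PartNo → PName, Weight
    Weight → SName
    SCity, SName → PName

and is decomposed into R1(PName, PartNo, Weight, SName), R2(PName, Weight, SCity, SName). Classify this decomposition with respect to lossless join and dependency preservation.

Lossless test: (PName, Weight, SName)⁺ = {PName, PartNo, Weight, SCity, SName}, which contains all of one fragment — lossless.
Dependency preservation: every FD's attributes lie within a single fragment, so each can be enforced locally — preserved.

lossless and dependency-preserving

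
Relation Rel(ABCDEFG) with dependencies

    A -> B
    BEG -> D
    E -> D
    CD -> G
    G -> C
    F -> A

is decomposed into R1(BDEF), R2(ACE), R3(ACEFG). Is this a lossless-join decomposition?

Chase test. Columns are ABCDEFG; row i has aⱼ where attribute j ∈ Ri, else bᵢⱼ.
Initial tableau (one row per fragment):
  row 1: b11 a2 b13 a4 a5 a6 b17
  row 2: a1 b22 a3 b24 a5 b26 b27
  row 3: a1 b32 a3 b34 a5 a6 a7
Rows 2 and 3 agree on A; apply A→B and equate their B entries.
Rows 1 and 2 agree on E; apply E→D and equate their D entries.
Rows 1 and 3 agree on E; apply E→D and equate their D entries.
Rows 2 and 3 agree on CD; apply CD→G and equate their G entries.
Rows 1 and 3 agree on F; apply F→A and equate their A entries.
Rows 1 and 2 agree on A; apply A→B and equate their B entries.
Row 3 is now all distinguished symbols — the join is lossless.

Yes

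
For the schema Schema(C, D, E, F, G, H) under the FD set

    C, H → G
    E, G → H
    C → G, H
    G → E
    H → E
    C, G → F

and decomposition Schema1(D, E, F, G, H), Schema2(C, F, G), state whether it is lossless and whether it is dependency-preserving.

Lossless test: (F, G)⁺ = {E, F, G, H}, which is a superkey of neither fragment — lossy.
Dependency preservation: C, H → G; C → G, H are not contained in any single fragment, but the restricted closure of each left-hand side across the fragments still reaches the right-hand side; the remaining FDs each lie inside some fragment. All dependencies are preserved.

lossy but dependency-preserving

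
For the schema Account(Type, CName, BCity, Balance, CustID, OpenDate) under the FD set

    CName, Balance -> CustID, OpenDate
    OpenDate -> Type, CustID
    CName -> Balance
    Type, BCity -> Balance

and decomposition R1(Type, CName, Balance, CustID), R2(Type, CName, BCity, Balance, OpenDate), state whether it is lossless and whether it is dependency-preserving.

Lossless test: (Type, CName, Balance)⁺ = {Type, CName, Balance, CustID, OpenDate}, which contains all of one fragment — lossless.
Dependency preservation: the restricted closure of {OpenDate} across the fragments never reaches {Type, CustID}, so OpenDate → Type, CustID cannot be enforced without a join — not preserved.

lossless but not dependency-preserving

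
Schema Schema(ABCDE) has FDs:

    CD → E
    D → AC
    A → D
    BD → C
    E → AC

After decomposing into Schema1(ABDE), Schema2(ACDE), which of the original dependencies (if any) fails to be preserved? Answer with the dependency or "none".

none

CD → E lies within Schema2.
D → AC lies within Schema2.
A → D lies within Schema1.
BD → C: restricted closure across fragments reaches C.
E → AC lies within Schema2.
Every dependency is enforceable on the fragments, so the decomposition is dependency-preserving.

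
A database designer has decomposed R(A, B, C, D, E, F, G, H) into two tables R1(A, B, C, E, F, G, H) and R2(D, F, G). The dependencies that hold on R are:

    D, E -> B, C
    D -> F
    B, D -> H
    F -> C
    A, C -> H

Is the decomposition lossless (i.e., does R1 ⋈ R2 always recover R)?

Common attributes: R1 ∩ R2 = {F, G}.
Closure of {F, G}: F → C applies, adding C. So (F, G)⁺ = {C, F, G}.
The closure contains neither all of R1 = {A, B, C, E, F, G, H} nor all of R2 = {D, F, G}, so the common attributes are not a superkey of either fragment. The join is lossy.

No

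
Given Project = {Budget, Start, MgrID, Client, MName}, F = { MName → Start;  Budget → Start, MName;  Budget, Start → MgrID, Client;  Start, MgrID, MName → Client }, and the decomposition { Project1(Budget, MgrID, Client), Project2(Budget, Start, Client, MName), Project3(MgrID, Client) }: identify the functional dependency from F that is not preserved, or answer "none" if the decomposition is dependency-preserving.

Start, MgrID, MName → Client

Check Start, MgrID, MName → Client: no single fragment contains all of {Start, MgrID, Client, MName}, and the restricted closure of {Start, MgrID, MName} across the fragments never reaches {Client}.
MName → Start is preserved.
Budget → Start, MName is preserved.
Budget, Start → MgrID, Client is preserved.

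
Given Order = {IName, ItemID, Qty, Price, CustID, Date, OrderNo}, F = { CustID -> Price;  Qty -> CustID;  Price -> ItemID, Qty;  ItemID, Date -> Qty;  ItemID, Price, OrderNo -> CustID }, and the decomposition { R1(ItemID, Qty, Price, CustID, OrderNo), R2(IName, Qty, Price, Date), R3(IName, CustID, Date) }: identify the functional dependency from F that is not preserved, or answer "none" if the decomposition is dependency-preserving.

ItemID, Date -> Qty

Check ItemID, Date → Qty: no single fragment contains all of {ItemID, Qty, Date}, and the restricted closure of {ItemID, Date} across the fragments never reaches {Qty}.
CustID → Price is preserved.
Qty → CustID is preserved.
Price → ItemID, Qty is preserved.
ItemID, Price, OrderNo → CustID is preserved.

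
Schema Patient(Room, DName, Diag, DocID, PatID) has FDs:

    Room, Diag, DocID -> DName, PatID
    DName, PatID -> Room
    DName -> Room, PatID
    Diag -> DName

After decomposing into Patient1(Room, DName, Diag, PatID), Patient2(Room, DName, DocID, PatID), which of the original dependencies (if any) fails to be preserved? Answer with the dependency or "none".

none

Room, Diag, DocID → DName, PatID: restricted closure across fragments reaches DName, PatID.
DName, PatID → Room lies within Patient1.
DName → Room, PatID lies within Patient1.
Diag → DName lies within Patient1.
Every dependency is enforceable on the fragments, so the decomposition is dependency-preserving.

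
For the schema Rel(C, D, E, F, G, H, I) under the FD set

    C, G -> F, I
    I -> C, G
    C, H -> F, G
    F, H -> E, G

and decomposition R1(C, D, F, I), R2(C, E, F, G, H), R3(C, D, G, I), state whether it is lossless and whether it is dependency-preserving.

lossy but dependency-preserving

Lossless test (chase): Rows 2 and 3 agree on C, G; apply C, G→F, I and equate their F, I entries. Rows 1 and 2 agree on I; apply I→C, G and equate their C, G entries. No row becomes fully distinguished — the join is lossy.
Dependency preservation: C, G → F, I is not contained in any single fragment, but the restricted closure of its left-hand side across the fragments still reaches the right-hand side; the remaining FDs each lie inside some fragment. All dependencies are preserved.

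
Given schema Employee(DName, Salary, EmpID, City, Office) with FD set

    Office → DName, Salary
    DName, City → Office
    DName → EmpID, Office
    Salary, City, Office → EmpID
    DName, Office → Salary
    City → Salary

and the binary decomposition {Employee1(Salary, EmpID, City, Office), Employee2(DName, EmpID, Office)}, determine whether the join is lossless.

Yes

Common attributes: Employee1 ∩ Employee2 = {EmpID, Office}.
Closure of {EmpID, Office}: Office → DName, Salary applies, adding DName, Salary. So (EmpID, Office)⁺ = {DName, Salary, EmpID, Office}.
This closure contains every attribute of Employee2, so Employee1 ∩ Employee2 → Employee2. The join is lossless.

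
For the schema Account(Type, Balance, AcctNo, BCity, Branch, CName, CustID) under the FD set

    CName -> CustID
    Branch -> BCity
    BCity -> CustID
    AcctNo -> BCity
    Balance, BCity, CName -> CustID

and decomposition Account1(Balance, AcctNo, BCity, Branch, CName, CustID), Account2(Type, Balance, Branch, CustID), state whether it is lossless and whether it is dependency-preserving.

Lossless test: (Balance, Branch, CustID)⁺ = {Balance, BCity, Branch, CustID}, which is a superkey of neither fragment — lossy.
Dependency preservation: every FD's attributes lie within a single fragment, so each can be enforced locally — preserved.

lossy but dependency-preserving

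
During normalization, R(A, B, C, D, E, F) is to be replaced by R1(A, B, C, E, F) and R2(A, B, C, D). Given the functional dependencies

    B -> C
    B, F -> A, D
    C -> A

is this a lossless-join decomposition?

No

Common attributes: R1 ∩ R2 = {A, B, C}.
No dependency enlarges {A, B, C}, so (A, B, C)⁺ = {A, B, C}.
The closure contains neither all of R1 = {A, B, C, E, F} nor all of R2 = {A, B, C, D}, so the common attributes are not a superkey of either fragment. The join is lossy.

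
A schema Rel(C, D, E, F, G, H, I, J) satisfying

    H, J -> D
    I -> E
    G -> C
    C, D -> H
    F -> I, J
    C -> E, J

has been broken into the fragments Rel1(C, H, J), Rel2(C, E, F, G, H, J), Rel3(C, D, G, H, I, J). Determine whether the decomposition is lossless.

No

Chase test. Columns are C, D, E, F, G, H, I, J; row i has aⱼ where attribute j ∈ Reli, else bᵢⱼ.
Initial tableau (one row per fragment):
  row 1: a1 b12 b13 b14 b15 a6 b17 a8
  row 2: a1 b22 a3 a4 a5 a6 b27 a8
  row 3: a1 a2 b33 b34 a5 a6 a7 a8
Rows 1 and 2 agree on H, J; apply H, J→D and equate their D entries.
Rows 1 and 3 agree on H, J; apply H, J→D and equate their D entries.
Rows 1 and 2 agree on C; apply C→E, J and equate their E, J entries.
Rows 1 and 3 agree on C; apply C→E, J and equate their E, J entries.
No row becomes fully distinguished — the join is lossy.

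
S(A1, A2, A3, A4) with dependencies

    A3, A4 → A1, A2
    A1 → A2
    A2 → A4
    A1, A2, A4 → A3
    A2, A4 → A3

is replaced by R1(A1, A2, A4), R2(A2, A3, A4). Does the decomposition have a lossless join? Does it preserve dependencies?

lossless and dependency-preserving

Lossless test: (A2, A4)⁺ = {A1, A2, A3, A4}, which contains all of one fragment — lossless.
Dependency preservation: A3, A4 → A1, A2; A1, A2, A4 → A3 are not contained in any single fragment, but the restricted closure of each left-hand side across the fragments still reaches the right-hand side; the remaining FDs each lie inside some fragment. All dependencies are preserved.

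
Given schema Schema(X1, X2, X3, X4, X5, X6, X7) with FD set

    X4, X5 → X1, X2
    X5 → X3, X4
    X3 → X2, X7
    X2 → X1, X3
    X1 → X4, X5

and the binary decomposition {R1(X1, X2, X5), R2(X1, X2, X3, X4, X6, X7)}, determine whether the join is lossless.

Common attributes: R1 ∩ R2 = {X1, X2}.
Closure of {X1, X2}: X2 → X1, X3 applies, adding X3; X1 → X4, X5 applies, adding X4, X5; X3 → X2, X7 applies, adding X7. So (X1, X2)⁺ = {X1, X2, X3, X4, X5, X7}.
This closure contains every attribute of R1, so R1 ∩ R2 → R1. The join is lossless.

Yes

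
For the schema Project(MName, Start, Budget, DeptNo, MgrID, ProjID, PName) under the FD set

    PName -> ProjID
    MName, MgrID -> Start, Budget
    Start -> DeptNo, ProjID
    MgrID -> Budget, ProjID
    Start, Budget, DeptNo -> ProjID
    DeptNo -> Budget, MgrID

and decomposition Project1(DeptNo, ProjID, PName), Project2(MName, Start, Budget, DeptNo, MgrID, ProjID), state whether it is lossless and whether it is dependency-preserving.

lossy but dependency-preserving

Lossless test: (DeptNo, ProjID)⁺ = {Budget, DeptNo, MgrID, ProjID}, which is a superkey of neither fragment — lossy.
Dependency preservation: every FD's attributes lie within a single fragment, so each can be enforced locally — preserved.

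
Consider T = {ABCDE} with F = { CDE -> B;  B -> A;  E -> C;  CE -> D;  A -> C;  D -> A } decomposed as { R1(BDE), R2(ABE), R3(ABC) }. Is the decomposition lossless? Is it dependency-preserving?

Lossless test (chase): Rows 1 and 2 agree on B; apply B→A and equate their A entries. Rows 1 and 2 agree on E; apply E→C and equate their C entries. Rows 1 and 2 agree on CE; apply CE→D and equate their D entries. Rows 1 and 3 agree on A; apply A→C and equate their C entries. Row 1 is now all distinguished symbols — the join is lossless.
Dependency preservation: the restricted closure of {D} across the fragments never reaches {A}, so D → A cannot be enforced without a join — not preserved.

lossless but not dependency-preserving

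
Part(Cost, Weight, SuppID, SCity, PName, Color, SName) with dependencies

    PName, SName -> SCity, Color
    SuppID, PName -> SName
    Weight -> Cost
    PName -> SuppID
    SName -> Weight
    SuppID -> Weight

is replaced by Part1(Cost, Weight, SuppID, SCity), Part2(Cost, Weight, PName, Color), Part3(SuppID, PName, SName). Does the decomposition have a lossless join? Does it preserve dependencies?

Lossless test (chase): Rows 2 and 3 agree on PName; apply PName→SuppID and equate their SuppID entries. Rows 1 and 3 agree on SuppID; apply SuppID→Weight and equate their Weight entries. Rows 2 and 3 agree on SuppID, PName; apply SuppID, PName→SName and equate their SName entries. Rows 1 and 3 agree on Weight; apply Weight→Cost and equate their Cost entries. Rows 2 and 3 agree on PName, SName; apply PName, SName→SCity, Color and equate their SCity, Color entries. No row becomes fully distinguished — the join is lossy.
Dependency preservation: the restricted closure of {PName, SName} across the fragments never reaches {SCity, Color}, so PName, SName → SCity, Color cannot be enforced without a join — not preserved.

lossy and not dependency-preserving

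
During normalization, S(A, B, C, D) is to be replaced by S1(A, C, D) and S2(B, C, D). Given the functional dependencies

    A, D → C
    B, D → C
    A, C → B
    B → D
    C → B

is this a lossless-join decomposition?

Common attributes: S1 ∩ S2 = {C, D}.
Closure of {C, D}: C → B applies, adding B. So (C, D)⁺ = {B, C, D}.
This closure contains every attribute of S2, so S1 ∩ S2 → S2. The join is lossless.

Yes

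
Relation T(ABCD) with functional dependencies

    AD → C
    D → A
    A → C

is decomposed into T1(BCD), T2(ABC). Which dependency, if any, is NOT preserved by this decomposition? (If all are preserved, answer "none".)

Check D → A: no single fragment contains all of {AD}, and the restricted closure of {D} across the fragments never reaches {A}.
AD → C is preserved.
A → C is preserved.

D → A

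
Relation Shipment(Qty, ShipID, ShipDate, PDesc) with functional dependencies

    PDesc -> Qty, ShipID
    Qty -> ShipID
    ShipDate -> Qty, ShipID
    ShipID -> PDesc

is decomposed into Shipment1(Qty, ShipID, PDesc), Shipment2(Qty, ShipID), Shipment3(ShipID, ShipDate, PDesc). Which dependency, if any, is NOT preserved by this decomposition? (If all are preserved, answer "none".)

none

PDesc → Qty, ShipID lies within Shipment1.
Qty → ShipID lies within Shipment1.
ShipDate → Qty, ShipID: restricted closure across fragments reaches Qty, ShipID.
ShipID → PDesc lies within Shipment1.
Every dependency is enforceable on the fragments, so the decomposition is dependency-preserving.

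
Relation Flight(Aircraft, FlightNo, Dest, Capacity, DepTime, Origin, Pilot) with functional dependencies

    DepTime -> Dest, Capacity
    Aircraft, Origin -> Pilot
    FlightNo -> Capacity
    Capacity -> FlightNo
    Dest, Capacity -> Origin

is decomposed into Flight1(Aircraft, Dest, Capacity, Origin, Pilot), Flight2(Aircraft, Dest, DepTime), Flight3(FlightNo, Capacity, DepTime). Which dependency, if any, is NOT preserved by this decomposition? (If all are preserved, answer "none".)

none

DepTime → Dest, Capacity: restricted closure across fragments reaches Dest, Capacity.
Aircraft, Origin → Pilot lies within Flight1.
FlightNo → Capacity lies within Flight3.
Capacity → FlightNo lies within Flight3.
Dest, Capacity → Origin lies within Flight1.
Every dependency is enforceable on the fragments, so the decomposition is dependency-preserving.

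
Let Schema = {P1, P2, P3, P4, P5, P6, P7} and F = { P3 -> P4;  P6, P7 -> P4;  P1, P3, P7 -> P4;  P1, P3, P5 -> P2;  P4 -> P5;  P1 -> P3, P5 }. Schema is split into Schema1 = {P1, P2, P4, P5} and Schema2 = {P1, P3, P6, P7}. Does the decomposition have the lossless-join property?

Common attributes: Schema1 ∩ Schema2 = {P1}.
Closure of {P1}: P1 → P3, P5 applies, adding P3, P5; P3 → P4 applies, adding P4; P1, P3, P5 → P2 applies, adding P2. So (P1)⁺ = {P1, P2, P3, P4, P5}.
This closure contains every attribute of Schema1, so Schema1 ∩ Schema2 → Schema1. The join is lossless.

Yes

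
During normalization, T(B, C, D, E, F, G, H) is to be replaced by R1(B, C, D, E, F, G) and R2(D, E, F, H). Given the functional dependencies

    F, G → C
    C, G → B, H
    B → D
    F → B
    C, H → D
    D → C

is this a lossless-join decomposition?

Common attributes: R1 ∩ R2 = {D, E, F}.
Closure of {D, E, F}: F → B applies, adding B; D → C applies, adding C. So (D, E, F)⁺ = {B, C, D, E, F}.
The closure contains neither all of R1 = {B, C, D, E, F, G} nor all of R2 = {D, E, F, H}, so the common attributes are not a superkey of either fragment. The join is lossy.

No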